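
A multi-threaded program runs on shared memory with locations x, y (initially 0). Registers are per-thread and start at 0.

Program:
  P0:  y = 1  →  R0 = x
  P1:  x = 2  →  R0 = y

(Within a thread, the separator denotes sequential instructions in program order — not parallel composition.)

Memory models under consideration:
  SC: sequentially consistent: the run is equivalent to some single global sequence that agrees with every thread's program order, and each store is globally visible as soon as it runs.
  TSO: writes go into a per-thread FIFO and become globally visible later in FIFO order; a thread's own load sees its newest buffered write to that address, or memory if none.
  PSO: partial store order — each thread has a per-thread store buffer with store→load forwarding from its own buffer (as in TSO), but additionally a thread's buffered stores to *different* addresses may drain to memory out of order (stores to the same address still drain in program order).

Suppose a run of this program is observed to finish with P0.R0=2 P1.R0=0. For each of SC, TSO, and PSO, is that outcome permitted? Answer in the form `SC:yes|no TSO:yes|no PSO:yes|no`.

outcome vector order: (P0.R0,P1.R0)
SC: 3 outcomes — {0/1, 2/0, 2/1}
TSO: 4 outcomes — {0/0, 0/1, 2/0, 2/1}
PSO: 4 outcomes — {0/0, 0/1, 2/0, 2/1}
target 2/0 ∈ {SC,TSO,PSO}

SC:yes TSO:yes PSO:yes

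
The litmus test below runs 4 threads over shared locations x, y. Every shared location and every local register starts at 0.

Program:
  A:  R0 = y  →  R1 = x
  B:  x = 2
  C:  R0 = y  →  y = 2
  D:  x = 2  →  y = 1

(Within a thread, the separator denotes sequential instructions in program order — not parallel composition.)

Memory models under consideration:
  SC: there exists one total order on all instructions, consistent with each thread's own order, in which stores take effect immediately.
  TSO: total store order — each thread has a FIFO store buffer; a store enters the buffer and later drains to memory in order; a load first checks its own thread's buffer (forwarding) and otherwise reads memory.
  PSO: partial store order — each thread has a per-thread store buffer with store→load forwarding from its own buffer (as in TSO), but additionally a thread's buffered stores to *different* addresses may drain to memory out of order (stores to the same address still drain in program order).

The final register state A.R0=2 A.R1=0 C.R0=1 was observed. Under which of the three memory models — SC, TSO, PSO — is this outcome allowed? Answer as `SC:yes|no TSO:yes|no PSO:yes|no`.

outcome vector order: (A.R0,A.R1,C.R0)
[SC] allowed = {000; 001; 020; 021; 120; 121; 200; 220; 221}
[TSO] allowed = {000; 001; 020; 021; 120; 121; 200; 220; 221}
[PSO] allowed = {000; 001; 020; 021; 100; 101; 120; 121; 200; 201; 220; 221}
target 201 ∈ {PSO}

SC:no TSO:no PSO:yes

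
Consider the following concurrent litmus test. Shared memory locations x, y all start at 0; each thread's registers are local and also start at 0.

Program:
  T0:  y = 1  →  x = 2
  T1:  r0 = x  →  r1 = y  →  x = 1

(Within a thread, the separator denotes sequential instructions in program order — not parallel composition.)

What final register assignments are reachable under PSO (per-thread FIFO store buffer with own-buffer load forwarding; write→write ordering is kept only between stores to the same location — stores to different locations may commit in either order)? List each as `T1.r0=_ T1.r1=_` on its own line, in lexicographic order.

outcome vector order: (T1.r0,T1.r1)
|PSO outcomes| = 4

T1.r0=0 T1.r1=0
T1.r0=0 T1.r1=1
T1.r0=2 T1.r1=0
T1.r0=2 T1.r1=1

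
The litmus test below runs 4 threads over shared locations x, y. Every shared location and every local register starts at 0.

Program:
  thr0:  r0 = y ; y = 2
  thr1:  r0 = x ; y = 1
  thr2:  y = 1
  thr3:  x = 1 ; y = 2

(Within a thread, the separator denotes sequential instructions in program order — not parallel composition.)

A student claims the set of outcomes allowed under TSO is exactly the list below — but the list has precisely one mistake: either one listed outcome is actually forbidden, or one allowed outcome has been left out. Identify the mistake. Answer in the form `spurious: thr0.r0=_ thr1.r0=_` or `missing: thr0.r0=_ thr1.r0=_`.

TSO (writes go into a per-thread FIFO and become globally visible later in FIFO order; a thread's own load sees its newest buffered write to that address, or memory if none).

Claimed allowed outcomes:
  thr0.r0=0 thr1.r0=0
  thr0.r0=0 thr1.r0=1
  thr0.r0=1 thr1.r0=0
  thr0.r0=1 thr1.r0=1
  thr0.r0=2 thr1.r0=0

missing: thr0.r0=2 thr1.r0=1

outcome vector order: (thr0.r0,thr1.r0)
TSO: 6 outcomes — {<0 0>, <0 1>, <1 0>, <1 1>, <2 0>, <2 1>}
TSO∖claimed = {<2 1>}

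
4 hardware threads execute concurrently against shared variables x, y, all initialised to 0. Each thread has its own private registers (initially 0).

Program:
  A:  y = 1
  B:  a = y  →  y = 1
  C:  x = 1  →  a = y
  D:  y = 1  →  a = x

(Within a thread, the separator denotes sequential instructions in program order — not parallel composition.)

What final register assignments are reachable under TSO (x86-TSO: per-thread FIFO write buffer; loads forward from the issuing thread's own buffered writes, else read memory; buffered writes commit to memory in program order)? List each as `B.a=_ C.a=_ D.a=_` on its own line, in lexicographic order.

B.a=0 C.a=0 D.a=0
B.a=0 C.a=0 D.a=1
B.a=0 C.a=1 D.a=0
B.a=0 C.a=1 D.a=1
B.a=1 C.a=0 D.a=0
B.a=1 C.a=0 D.a=1
B.a=1 C.a=1 D.a=0
B.a=1 C.a=1 D.a=1

outcome vector order: (B.a,C.a,D.a)
|TSO outcomes| = 8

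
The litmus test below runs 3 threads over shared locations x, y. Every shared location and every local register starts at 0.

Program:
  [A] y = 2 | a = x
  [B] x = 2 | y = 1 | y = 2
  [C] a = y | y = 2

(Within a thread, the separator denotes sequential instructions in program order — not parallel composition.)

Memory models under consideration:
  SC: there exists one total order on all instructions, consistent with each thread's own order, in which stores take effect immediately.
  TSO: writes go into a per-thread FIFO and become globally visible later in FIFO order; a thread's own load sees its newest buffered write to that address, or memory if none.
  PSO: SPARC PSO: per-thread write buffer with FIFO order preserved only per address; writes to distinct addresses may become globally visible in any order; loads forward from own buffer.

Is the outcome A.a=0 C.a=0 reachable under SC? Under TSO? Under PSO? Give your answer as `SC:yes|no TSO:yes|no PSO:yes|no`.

outcome vector order: (A.a,C.a)
SC: 6 outcomes — {00, 01, 02, 20, 21, 22}
TSO: 6 outcomes — {00, 01, 02, 20, 21, 22}
PSO: 6 outcomes — {00, 01, 02, 20, 21, 22}
target 00 ∈ {SC,TSO,PSO}

SC:yes TSO:yes PSO:yes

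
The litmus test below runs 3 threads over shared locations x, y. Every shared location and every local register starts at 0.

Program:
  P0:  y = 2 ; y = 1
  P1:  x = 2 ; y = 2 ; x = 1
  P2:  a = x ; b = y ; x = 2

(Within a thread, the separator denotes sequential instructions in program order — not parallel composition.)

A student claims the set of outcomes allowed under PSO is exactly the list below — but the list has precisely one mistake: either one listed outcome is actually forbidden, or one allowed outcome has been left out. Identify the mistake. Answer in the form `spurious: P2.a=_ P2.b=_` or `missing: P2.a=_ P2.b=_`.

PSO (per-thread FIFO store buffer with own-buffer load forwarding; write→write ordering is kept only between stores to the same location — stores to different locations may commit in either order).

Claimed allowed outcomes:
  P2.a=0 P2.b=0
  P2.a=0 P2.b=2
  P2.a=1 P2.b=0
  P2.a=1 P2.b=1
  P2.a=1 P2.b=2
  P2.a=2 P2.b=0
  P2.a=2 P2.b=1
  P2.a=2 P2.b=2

outcome vector order: (P2.a,P2.b)
under PSO → 00 01 02 10 11 12 20 21 22
PSO∖claimed = {01}

missing: P2.a=0 P2.b=1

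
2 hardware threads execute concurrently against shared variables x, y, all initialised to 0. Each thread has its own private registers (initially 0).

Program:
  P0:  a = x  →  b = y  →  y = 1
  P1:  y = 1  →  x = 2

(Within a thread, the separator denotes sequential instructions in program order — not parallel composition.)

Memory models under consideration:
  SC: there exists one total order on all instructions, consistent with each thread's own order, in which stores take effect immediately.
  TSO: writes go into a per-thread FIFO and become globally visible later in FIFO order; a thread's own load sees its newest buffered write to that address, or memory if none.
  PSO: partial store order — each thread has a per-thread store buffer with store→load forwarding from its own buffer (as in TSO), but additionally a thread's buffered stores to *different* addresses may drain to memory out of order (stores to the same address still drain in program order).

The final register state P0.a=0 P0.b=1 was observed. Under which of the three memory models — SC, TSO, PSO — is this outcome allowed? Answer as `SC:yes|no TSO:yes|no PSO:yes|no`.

SC:yes TSO:yes PSO:yes

outcome vector order: (P0.a,P0.b)
[SC] allowed = {0/0; 0/1; 2/1}
[TSO] allowed = {0/0; 0/1; 2/1}
[PSO] allowed = {0/0; 0/1; 2/0; 2/1}
target 0/1 ∈ {SC,TSO,PSO}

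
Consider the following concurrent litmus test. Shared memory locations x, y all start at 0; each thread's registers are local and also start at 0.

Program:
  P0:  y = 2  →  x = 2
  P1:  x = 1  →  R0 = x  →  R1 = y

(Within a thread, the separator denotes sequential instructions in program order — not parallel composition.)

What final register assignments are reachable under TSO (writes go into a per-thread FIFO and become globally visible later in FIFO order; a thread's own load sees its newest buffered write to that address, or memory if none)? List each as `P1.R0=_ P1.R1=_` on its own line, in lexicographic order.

outcome vector order: (P1.R0,P1.R1)
|TSO outcomes| = 3

P1.R0=1 P1.R1=0
P1.R0=1 P1.R1=2
P1.R0=2 P1.R1=2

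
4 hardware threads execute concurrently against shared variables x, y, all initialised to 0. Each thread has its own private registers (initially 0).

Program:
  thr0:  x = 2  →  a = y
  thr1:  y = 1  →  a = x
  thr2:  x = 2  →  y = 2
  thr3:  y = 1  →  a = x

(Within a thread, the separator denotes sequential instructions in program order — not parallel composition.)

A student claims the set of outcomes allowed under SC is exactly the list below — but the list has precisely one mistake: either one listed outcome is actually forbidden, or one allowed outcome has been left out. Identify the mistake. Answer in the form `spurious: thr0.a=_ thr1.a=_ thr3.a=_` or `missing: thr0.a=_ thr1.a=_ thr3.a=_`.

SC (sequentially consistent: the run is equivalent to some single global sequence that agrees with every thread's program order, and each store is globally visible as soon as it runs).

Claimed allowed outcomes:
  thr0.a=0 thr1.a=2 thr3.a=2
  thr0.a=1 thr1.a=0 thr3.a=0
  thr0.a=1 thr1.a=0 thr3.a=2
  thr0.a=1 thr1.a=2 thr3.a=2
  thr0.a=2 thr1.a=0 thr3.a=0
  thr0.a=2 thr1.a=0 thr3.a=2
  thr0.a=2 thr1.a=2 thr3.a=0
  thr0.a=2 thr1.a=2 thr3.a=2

missing: thr0.a=1 thr1.a=2 thr3.a=0

outcome vector order: (thr0.a,thr1.a,thr3.a)
SC: 9 outcomes — {<0 2 2>; <1 0 0>; <1 0 2>; <1 2 0>; <1 2 2>; <2 0 0>; <2 0 2>; <2 2 0>; <2 2 2>}
SC∖claimed = {<1 2 0>}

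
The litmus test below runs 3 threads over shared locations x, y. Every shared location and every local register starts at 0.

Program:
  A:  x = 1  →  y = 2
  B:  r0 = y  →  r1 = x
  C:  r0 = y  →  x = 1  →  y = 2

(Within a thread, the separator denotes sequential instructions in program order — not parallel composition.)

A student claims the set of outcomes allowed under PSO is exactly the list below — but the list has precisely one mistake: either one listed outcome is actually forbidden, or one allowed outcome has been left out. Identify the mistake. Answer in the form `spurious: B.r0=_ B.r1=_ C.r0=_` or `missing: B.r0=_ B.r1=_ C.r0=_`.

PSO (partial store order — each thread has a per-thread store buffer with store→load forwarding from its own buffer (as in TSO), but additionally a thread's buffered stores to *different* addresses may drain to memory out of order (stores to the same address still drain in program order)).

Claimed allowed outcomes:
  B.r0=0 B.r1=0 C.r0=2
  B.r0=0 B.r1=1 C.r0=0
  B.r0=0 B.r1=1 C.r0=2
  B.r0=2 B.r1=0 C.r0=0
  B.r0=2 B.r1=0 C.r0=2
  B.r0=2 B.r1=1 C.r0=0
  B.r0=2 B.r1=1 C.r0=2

outcome vector order: (B.r0,B.r1,C.r0)
under PSO → <0 0 0>, <0 0 2>, <0 1 0>, <0 1 2>, <2 0 0>, <2 0 2>, <2 1 0>, <2 1 2>
PSO∖claimed = {<0 0 0>}

missing: B.r0=0 B.r1=0 C.r0=0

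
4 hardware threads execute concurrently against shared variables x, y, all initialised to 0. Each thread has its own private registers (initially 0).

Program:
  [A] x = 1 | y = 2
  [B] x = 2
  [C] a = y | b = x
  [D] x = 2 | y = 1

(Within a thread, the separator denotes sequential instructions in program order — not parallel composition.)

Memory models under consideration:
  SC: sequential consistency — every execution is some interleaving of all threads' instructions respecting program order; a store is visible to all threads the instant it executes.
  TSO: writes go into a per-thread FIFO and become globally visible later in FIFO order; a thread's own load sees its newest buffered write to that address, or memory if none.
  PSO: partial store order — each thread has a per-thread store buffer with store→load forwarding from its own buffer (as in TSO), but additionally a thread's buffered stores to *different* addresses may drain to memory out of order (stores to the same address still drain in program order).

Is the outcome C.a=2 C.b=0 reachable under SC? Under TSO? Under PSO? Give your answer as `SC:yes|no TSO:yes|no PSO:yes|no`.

SC:no TSO:no PSO:yes

outcome vector order: (C.a,C.b)
[SC] allowed = {<0 0>, <0 1>, <0 2>, <1 1>, <1 2>, <2 1>, <2 2>}
[TSO] allowed = {<0 0>, <0 1>, <0 2>, <1 1>, <1 2>, <2 1>, <2 2>}
[PSO] allowed = {<0 0>, <0 1>, <0 2>, <1 0>, <1 1>, <1 2>, <2 0>, <2 1>, <2 2>}
target <2 0> ∈ {PSO}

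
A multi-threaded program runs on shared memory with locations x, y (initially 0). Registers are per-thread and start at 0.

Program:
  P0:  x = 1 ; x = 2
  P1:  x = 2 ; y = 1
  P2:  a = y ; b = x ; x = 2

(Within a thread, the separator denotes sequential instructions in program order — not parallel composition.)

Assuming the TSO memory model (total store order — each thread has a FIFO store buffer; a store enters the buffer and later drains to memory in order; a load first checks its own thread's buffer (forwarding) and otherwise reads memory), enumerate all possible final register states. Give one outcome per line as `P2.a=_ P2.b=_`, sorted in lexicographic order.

outcome vector order: (P2.a,P2.b)
|TSO outcomes| = 5

P2.a=0 P2.b=0
P2.a=0 P2.b=1
P2.a=0 P2.b=2
P2.a=1 P2.b=1
P2.a=1 P2.b=2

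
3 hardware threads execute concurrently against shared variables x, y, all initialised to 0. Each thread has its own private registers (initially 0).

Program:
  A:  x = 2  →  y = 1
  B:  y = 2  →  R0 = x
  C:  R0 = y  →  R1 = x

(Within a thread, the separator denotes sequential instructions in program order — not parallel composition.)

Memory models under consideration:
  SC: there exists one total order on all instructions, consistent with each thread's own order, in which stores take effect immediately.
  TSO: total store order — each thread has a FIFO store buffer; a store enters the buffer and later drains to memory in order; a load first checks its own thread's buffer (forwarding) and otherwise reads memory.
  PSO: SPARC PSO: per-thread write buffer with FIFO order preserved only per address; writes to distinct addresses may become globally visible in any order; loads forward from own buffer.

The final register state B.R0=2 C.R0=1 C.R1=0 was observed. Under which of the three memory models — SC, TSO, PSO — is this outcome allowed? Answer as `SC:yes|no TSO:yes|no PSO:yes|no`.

outcome vector order: (B.R0,C.R0,C.R1)
SC: 10 outcomes — {000 002 012 020 022 200 202 212 220 222}
TSO: 10 outcomes — {000 002 012 020 022 200 202 212 220 222}
PSO: 12 outcomes — {000 002 010 012 020 022 200 202 210 212 220 222}
target 210 ∈ {PSO}

SC:no TSO:no PSO:yes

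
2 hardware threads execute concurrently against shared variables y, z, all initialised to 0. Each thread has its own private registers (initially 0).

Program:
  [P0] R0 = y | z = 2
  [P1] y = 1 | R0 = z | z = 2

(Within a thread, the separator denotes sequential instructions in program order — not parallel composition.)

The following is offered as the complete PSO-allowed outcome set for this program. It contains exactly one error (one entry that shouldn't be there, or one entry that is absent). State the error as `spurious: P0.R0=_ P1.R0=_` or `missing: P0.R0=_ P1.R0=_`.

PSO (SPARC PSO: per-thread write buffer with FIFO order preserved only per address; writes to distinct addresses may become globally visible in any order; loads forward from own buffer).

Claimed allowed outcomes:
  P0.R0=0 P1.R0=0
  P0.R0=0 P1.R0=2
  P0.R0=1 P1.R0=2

missing: P0.R0=1 P1.R0=0

outcome vector order: (P0.R0,P1.R0)
under PSO → 0/0 0/2 1/0 1/2
PSO∖claimed = {1/0}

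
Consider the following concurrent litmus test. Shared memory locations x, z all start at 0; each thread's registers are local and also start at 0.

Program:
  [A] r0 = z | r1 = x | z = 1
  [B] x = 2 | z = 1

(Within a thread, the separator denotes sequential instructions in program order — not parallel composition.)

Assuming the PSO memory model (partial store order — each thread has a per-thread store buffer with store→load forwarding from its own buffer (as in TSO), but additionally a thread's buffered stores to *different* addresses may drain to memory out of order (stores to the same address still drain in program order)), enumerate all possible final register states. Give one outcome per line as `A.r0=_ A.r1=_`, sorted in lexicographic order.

outcome vector order: (A.r0,A.r1)
|PSO outcomes| = 4

A.r0=0 A.r1=0
A.r0=0 A.r1=2
A.r0=1 A.r1=0
A.r0=1 A.r1=2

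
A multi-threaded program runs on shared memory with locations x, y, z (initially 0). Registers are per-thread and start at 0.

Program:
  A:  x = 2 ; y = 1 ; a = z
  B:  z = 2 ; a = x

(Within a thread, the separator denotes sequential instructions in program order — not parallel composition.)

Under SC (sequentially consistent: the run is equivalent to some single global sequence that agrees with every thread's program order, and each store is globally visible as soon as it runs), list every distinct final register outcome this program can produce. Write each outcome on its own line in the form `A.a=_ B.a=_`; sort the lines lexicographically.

A.a=0 B.a=2
A.a=2 B.a=0
A.a=2 B.a=2

outcome vector order: (A.a,B.a)
|SC outcomes| = 3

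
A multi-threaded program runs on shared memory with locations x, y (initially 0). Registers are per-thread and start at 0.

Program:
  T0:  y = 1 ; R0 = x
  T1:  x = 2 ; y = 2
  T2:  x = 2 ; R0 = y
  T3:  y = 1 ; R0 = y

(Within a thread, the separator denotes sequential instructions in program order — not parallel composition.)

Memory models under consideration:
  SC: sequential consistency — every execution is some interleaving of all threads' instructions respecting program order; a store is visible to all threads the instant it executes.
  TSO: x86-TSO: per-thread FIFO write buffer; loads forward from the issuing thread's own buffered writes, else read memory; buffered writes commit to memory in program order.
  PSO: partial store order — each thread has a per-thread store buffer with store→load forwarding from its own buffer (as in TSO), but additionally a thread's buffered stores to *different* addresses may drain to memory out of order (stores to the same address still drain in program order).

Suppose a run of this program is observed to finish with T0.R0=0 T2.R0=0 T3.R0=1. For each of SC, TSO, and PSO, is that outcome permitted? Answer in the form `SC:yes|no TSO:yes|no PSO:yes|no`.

SC:no TSO:yes PSO:yes

outcome vector order: (T0.R0,T2.R0,T3.R0)
[SC] allowed = {(0,1,1) (0,1,2) (0,2,1) (0,2,2) (2,0,1) (2,0,2) (2,1,1) (2,1,2) (2,2,1) (2,2,2)}
[TSO] allowed = {(0,0,1) (0,0,2) (0,1,1) (0,1,2) (0,2,1) (0,2,2) (2,0,1) (2,0,2) (2,1,1) (2,1,2) (2,2,1) (2,2,2)}
[PSO] allowed = {(0,0,1) (0,0,2) (0,1,1) (0,1,2) (0,2,1) (0,2,2) (2,0,1) (2,0,2) (2,1,1) (2,1,2) (2,2,1) (2,2,2)}
target (0,0,1) ∈ {TSO,PSO}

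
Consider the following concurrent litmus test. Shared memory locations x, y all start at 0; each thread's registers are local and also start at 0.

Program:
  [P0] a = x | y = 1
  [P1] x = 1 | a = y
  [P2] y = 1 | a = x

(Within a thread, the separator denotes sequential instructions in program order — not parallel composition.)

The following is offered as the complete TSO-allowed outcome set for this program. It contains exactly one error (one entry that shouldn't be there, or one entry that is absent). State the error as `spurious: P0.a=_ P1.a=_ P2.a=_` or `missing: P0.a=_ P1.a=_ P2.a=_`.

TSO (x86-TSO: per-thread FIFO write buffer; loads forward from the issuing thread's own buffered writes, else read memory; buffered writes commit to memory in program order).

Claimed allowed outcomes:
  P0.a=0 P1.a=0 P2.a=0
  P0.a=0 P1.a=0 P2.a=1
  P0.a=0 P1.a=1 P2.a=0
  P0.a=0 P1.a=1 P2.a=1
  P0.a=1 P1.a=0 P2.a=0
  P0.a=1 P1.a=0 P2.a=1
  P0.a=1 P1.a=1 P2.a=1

missing: P0.a=1 P1.a=1 P2.a=0

outcome vector order: (P0.a,P1.a,P2.a)
TSO (8): (0,0,0) (0,0,1) (0,1,0) (0,1,1) (1,0,0) (1,0,1) (1,1,0) (1,1,1)
TSO∖claimed = {(1,1,0)}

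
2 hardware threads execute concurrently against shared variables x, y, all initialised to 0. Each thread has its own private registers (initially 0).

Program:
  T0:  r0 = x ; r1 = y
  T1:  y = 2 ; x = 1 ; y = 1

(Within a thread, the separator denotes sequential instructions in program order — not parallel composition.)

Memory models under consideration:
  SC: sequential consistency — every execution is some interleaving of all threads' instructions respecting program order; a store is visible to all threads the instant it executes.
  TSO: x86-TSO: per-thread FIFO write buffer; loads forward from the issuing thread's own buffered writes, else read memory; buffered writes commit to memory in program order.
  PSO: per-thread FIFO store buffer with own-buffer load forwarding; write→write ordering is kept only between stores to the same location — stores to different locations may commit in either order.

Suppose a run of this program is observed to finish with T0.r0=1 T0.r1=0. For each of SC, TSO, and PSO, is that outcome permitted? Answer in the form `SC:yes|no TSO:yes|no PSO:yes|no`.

outcome vector order: (T0.r0,T0.r1)
under SC → 00; 01; 02; 11; 12
under TSO → 00; 01; 02; 11; 12
under PSO → 00; 01; 02; 10; 11; 12
target 10 ∈ {PSO}

SC:no TSO:no PSO:yes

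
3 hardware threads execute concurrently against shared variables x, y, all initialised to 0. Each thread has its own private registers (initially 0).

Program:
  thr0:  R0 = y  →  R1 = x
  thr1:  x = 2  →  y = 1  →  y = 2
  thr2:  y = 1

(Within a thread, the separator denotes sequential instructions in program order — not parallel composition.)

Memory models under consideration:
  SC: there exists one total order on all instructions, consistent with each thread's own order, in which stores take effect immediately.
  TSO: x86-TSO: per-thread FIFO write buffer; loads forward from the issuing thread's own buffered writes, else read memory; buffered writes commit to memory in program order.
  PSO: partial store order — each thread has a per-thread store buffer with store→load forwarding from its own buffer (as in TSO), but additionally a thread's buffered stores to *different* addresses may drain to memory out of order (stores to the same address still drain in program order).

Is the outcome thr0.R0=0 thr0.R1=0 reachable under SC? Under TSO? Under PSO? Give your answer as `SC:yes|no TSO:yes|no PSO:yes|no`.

outcome vector order: (thr0.R0,thr0.R1)
SC: 5 outcomes — {(0,0), (0,2), (1,0), (1,2), (2,2)}
TSO: 5 outcomes — {(0,0), (0,2), (1,0), (1,2), (2,2)}
PSO: 6 outcomes — {(0,0), (0,2), (1,0), (1,2), (2,0), (2,2)}
target (0,0) ∈ {SC,TSO,PSO}

SC:yes TSO:yes PSO:yes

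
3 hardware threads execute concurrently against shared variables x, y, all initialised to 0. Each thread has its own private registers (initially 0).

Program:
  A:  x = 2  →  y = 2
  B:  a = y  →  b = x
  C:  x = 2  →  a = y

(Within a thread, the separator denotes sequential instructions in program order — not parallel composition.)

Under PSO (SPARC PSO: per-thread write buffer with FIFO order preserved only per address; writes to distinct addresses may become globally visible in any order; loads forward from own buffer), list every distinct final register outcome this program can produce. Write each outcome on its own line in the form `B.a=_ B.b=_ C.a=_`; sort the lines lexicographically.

B.a=0 B.b=0 C.a=0
B.a=0 B.b=0 C.a=2
B.a=0 B.b=2 C.a=0
B.a=0 B.b=2 C.a=2
B.a=2 B.b=0 C.a=0
B.a=2 B.b=0 C.a=2
B.a=2 B.b=2 C.a=0
B.a=2 B.b=2 C.a=2

outcome vector order: (B.a,B.b,C.a)
|PSO outcomes| = 8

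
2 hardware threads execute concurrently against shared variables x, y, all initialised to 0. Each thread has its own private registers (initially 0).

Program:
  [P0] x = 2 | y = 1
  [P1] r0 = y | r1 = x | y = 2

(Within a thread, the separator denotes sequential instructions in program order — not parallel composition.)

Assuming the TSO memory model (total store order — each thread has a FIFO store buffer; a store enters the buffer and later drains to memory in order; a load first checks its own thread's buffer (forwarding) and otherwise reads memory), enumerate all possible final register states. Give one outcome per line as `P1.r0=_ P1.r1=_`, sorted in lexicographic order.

outcome vector order: (P1.r0,P1.r1)
|TSO outcomes| = 3

P1.r0=0 P1.r1=0
P1.r0=0 P1.r1=2
P1.r0=1 P1.r1=2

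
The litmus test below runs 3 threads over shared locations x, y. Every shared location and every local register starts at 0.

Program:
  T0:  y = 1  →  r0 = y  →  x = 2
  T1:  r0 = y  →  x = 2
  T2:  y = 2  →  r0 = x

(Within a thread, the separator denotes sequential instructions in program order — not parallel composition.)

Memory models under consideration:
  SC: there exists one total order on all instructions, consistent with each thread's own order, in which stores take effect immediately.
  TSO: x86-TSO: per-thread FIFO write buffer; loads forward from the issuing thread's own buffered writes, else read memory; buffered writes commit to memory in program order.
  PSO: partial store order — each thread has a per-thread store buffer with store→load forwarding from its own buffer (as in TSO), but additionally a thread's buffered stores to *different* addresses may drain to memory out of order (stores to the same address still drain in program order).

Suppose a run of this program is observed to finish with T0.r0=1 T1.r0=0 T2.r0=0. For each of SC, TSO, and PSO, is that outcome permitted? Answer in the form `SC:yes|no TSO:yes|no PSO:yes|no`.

outcome vector order: (T0.r0,T1.r0,T2.r0)
SC: 12 outcomes — {1/0/0; 1/0/2; 1/1/0; 1/1/2; 1/2/0; 1/2/2; 2/0/0; 2/0/2; 2/1/0; 2/1/2; 2/2/0; 2/2/2}
TSO: 12 outcomes — {1/0/0; 1/0/2; 1/1/0; 1/1/2; 1/2/0; 1/2/2; 2/0/0; 2/0/2; 2/1/0; 2/1/2; 2/2/0; 2/2/2}
PSO: 12 outcomes — {1/0/0; 1/0/2; 1/1/0; 1/1/2; 1/2/0; 1/2/2; 2/0/0; 2/0/2; 2/1/0; 2/1/2; 2/2/0; 2/2/2}
target 1/0/0 ∈ {SC,TSO,PSO}

SC:yes TSO:yes PSO:yes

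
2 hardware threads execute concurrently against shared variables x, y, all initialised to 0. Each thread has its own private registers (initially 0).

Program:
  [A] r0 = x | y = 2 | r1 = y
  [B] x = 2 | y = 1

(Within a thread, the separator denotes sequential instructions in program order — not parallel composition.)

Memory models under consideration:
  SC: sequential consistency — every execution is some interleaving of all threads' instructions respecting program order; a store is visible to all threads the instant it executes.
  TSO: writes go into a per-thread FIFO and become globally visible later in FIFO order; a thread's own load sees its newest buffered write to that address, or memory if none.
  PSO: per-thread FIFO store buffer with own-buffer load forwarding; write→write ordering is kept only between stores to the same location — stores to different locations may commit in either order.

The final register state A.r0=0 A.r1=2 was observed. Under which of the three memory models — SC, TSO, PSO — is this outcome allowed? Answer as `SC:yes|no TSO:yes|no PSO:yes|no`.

outcome vector order: (A.r0,A.r1)
SC (4): (0,1) (0,2) (2,1) (2,2)
TSO (4): (0,1) (0,2) (2,1) (2,2)
PSO (4): (0,1) (0,2) (2,1) (2,2)
target (0,2) ∈ {SC,TSO,PSO}

SC:yes TSO:yes PSO:yes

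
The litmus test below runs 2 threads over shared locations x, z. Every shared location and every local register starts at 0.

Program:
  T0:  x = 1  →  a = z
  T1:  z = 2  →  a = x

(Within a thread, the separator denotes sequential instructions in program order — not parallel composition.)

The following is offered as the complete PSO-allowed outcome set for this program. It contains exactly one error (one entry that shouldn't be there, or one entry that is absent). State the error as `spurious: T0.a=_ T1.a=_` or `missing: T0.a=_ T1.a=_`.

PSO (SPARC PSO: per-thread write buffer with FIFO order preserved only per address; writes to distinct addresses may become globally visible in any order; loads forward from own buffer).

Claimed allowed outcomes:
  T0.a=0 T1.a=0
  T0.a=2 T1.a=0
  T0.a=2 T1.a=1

missing: T0.a=0 T1.a=1

outcome vector order: (T0.a,T1.a)
under PSO → (0,0) (0,1) (2,0) (2,1)
PSO∖claimed = {(0,1)}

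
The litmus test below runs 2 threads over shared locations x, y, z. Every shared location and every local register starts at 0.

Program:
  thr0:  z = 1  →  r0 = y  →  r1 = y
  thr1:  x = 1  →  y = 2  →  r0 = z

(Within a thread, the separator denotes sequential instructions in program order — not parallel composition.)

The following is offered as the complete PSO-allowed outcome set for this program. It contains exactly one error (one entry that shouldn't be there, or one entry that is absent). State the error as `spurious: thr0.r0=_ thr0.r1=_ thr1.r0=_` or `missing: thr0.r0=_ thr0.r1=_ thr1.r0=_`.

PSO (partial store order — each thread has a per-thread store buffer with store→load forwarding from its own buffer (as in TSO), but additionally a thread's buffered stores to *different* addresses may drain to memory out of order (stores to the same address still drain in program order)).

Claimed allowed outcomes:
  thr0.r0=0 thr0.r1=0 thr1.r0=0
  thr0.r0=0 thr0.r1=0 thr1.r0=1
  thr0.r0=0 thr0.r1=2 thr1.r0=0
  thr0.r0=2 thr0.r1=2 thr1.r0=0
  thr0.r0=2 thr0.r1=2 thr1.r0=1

outcome vector order: (thr0.r0,thr0.r1,thr1.r0)
PSO: 6 outcomes — {0/0/0, 0/0/1, 0/2/0, 0/2/1, 2/2/0, 2/2/1}
PSO∖claimed = {0/2/1}

missing: thr0.r0=0 thr0.r1=2 thr1.r0=1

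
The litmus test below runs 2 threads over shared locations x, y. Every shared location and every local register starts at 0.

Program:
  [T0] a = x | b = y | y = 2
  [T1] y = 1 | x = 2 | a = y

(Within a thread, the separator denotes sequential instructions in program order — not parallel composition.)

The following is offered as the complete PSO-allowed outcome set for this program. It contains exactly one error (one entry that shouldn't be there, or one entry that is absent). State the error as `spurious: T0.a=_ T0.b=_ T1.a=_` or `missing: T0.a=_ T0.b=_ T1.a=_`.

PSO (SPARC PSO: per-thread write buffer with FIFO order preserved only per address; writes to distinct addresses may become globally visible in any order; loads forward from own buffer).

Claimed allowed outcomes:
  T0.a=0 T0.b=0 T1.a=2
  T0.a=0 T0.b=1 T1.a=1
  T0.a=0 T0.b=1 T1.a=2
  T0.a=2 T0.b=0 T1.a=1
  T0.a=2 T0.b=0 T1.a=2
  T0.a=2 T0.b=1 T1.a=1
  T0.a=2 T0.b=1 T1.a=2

missing: T0.a=0 T0.b=0 T1.a=1

outcome vector order: (T0.a,T0.b,T1.a)
PSO (8): 001; 002; 011; 012; 201; 202; 211; 212
PSO∖claimed = {001}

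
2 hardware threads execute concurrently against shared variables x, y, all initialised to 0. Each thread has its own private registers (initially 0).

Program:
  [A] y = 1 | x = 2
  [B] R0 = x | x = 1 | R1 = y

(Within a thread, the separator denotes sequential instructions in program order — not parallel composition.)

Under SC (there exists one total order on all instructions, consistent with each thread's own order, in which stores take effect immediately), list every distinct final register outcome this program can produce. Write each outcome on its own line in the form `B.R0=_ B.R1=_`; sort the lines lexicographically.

B.R0=0 B.R1=0
B.R0=0 B.R1=1
B.R0=2 B.R1=1

outcome vector order: (B.R0,B.R1)
|SC outcomes| = 3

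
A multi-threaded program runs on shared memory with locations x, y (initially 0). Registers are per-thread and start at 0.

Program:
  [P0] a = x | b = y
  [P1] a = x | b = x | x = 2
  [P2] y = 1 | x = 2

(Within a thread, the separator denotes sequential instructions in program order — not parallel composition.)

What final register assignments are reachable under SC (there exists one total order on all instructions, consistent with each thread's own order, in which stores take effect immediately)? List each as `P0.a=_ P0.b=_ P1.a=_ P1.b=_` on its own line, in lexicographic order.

P0.a=0 P0.b=0 P1.a=0 P1.b=0
P0.a=0 P0.b=0 P1.a=0 P1.b=2
P0.a=0 P0.b=0 P1.a=2 P1.b=2
P0.a=0 P0.b=1 P1.a=0 P1.b=0
P0.a=0 P0.b=1 P1.a=0 P1.b=2
P0.a=0 P0.b=1 P1.a=2 P1.b=2
P0.a=2 P0.b=0 P1.a=0 P1.b=0
P0.a=2 P0.b=1 P1.a=0 P1.b=0
P0.a=2 P0.b=1 P1.a=0 P1.b=2
P0.a=2 P0.b=1 P1.a=2 P1.b=2

outcome vector order: (P0.a,P0.b,P1.a,P1.b)
|SC outcomes| = 10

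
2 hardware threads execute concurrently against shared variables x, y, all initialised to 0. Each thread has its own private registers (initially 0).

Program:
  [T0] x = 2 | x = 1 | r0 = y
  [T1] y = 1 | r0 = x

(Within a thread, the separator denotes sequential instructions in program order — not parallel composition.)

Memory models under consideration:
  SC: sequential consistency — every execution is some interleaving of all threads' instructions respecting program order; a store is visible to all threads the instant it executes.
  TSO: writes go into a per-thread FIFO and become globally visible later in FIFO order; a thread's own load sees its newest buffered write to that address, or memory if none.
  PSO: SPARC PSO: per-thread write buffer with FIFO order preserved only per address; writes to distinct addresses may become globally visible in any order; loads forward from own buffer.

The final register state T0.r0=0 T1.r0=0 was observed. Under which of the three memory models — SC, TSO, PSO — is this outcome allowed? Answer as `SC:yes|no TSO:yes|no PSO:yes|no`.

outcome vector order: (T0.r0,T1.r0)
SC: 4 outcomes — {<0 1>; <1 0>; <1 1>; <1 2>}
TSO: 6 outcomes — {<0 0>; <0 1>; <0 2>; <1 0>; <1 1>; <1 2>}
PSO: 6 outcomes — {<0 0>; <0 1>; <0 2>; <1 0>; <1 1>; <1 2>}
target <0 0> ∈ {TSO,PSO}

SC:no TSO:yes PSO:yes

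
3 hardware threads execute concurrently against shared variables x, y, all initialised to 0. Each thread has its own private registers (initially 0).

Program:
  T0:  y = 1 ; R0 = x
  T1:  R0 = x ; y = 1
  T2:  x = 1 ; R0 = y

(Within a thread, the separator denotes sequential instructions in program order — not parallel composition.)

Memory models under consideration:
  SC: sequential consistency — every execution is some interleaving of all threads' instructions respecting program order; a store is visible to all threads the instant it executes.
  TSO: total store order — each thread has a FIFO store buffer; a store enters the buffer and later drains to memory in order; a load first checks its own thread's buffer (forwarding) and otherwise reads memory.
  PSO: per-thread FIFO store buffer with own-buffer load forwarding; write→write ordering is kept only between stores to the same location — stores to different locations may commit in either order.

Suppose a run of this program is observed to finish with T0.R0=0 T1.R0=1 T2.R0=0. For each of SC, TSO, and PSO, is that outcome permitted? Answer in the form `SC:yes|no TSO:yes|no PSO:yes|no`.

SC:no TSO:yes PSO:yes

outcome vector order: (T0.R0,T1.R0,T2.R0)
SC (6): 0/0/1; 0/1/1; 1/0/0; 1/0/1; 1/1/0; 1/1/1
TSO (8): 0/0/0; 0/0/1; 0/1/0; 0/1/1; 1/0/0; 1/0/1; 1/1/0; 1/1/1
PSO (8): 0/0/0; 0/0/1; 0/1/0; 0/1/1; 1/0/0; 1/0/1; 1/1/0; 1/1/1
target 0/1/0 ∈ {TSO,PSO}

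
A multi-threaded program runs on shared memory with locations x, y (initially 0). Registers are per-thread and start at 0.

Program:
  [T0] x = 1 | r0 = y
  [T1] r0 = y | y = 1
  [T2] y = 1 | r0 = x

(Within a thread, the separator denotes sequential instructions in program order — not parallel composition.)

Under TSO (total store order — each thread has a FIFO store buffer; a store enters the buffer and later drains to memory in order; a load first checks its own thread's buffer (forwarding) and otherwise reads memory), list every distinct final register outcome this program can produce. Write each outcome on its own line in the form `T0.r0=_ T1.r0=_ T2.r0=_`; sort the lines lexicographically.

outcome vector order: (T0.r0,T1.r0,T2.r0)
|TSO outcomes| = 8

T0.r0=0 T1.r0=0 T2.r0=0
T0.r0=0 T1.r0=0 T2.r0=1
T0.r0=0 T1.r0=1 T2.r0=0
T0.r0=0 T1.r0=1 T2.r0=1
T0.r0=1 T1.r0=0 T2.r0=0
T0.r0=1 T1.r0=0 T2.r0=1
T0.r0=1 T1.r0=1 T2.r0=0
T0.r0=1 T1.r0=1 T2.r0=1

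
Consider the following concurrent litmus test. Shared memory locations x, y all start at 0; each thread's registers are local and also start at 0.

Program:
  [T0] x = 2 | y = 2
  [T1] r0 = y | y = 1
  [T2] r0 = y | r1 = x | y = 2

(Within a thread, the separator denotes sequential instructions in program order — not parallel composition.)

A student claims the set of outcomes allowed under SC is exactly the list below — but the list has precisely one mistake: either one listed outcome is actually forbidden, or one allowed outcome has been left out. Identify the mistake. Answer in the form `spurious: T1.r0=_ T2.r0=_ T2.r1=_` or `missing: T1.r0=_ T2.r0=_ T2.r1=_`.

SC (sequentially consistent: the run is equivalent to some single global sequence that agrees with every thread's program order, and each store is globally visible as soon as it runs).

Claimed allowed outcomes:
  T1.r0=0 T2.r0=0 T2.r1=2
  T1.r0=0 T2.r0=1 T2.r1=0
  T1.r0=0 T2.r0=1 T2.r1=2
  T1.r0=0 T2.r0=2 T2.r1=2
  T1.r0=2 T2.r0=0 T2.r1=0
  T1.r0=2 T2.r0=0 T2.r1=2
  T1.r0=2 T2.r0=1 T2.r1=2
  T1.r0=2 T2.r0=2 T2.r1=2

missing: T1.r0=0 T2.r0=0 T2.r1=0

outcome vector order: (T1.r0,T2.r0,T2.r1)
SC (9): (0,0,0); (0,0,2); (0,1,0); (0,1,2); (0,2,2); (2,0,0); (2,0,2); (2,1,2); (2,2,2)
SC∖claimed = {(0,0,0)}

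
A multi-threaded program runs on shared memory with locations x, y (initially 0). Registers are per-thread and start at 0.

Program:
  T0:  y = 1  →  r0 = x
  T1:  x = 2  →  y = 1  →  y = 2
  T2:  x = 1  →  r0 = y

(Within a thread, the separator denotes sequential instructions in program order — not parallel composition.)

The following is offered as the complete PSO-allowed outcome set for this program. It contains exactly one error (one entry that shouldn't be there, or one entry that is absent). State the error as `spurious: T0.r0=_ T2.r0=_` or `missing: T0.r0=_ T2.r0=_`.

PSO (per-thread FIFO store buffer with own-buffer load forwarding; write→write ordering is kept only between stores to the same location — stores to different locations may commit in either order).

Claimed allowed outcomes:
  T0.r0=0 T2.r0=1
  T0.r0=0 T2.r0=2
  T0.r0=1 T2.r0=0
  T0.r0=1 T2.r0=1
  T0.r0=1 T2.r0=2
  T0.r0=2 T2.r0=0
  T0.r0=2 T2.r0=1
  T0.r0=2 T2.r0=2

outcome vector order: (T0.r0,T2.r0)
PSO (9): 0/0; 0/1; 0/2; 1/0; 1/1; 1/2; 2/0; 2/1; 2/2
PSO∖claimed = {0/0}

missing: T0.r0=0 T2.r0=0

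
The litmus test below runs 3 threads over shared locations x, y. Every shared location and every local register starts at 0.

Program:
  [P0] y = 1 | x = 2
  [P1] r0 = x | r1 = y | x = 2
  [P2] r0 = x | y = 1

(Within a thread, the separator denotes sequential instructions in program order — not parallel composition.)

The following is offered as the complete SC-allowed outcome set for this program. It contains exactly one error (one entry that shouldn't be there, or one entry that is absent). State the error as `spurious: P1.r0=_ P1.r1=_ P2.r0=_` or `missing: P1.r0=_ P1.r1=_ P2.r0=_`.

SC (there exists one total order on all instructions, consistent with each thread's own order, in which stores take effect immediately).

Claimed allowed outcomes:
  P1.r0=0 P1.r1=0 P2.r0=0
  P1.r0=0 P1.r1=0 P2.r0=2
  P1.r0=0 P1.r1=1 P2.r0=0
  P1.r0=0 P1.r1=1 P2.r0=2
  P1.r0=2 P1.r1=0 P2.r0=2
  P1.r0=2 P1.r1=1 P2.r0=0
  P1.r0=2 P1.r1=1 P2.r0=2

spurious: P1.r0=2 P1.r1=0 P2.r0=2

outcome vector order: (P1.r0,P1.r1,P2.r0)
SC (6): 000; 002; 010; 012; 210; 212
claimed∖SC = {202}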